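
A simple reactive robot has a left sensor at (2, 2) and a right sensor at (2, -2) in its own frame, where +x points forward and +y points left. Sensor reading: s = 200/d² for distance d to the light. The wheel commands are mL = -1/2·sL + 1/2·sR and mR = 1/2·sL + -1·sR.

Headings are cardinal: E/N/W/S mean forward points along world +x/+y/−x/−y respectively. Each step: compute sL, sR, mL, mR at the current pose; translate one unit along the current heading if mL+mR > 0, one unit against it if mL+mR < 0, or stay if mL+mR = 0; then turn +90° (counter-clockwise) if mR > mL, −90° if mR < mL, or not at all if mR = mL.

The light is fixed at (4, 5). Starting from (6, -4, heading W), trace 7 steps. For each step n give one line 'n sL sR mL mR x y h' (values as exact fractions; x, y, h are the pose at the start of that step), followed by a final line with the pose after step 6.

0 200/121 200/49 7200/5929 -19300/5929 6 -4 W
1 4 100/37 -24/37 -26/37 7 -4 N
2 200/89 200/169 -8000/15041 -900/15041 7 -5 E
3 25/8 5/2 -5/16 -15/16 6 -5 N
4 200/97 40/37 -1760/3589 -180/3589 6 -6 E
5 100/41 20/9 -40/369 -370/369 5 -6 N
6 200/109 40/41 -1920/4469 -260/4469 5 -7 E
final 4 -7 N

n=0: pose=(6,-4,W); sL=200/121, sR=200/49; mL=7200/5929, mR=-19300/5929; mL+mR=-100/49 → advance -1; mR−mL=-26500/5929 → turn -1·90°
n=1: pose=(7,-4,N); sL=4, sR=100/37; mL=-24/37, mR=-26/37; mL+mR=-50/37 → advance -1; mR−mL=-2/37 → turn -1·90°
n=2: pose=(7,-5,E); sL=200/89, sR=200/169; mL=-8000/15041, mR=-900/15041; mL+mR=-100/169 → advance -1; mR−mL=7100/15041 → turn +1·90°
n=3: pose=(6,-5,N); sL=25/8, sR=5/2; mL=-5/16, mR=-15/16; mL+mR=-5/4 → advance -1; mR−mL=-5/8 → turn -1·90°
n=4: pose=(6,-6,E); sL=200/97, sR=40/37; mL=-1760/3589, mR=-180/3589; mL+mR=-20/37 → advance -1; mR−mL=1580/3589 → turn +1·90°
n=5: pose=(5,-6,N); sL=100/41, sR=20/9; mL=-40/369, mR=-370/369; mL+mR=-10/9 → advance -1; mR−mL=-110/123 → turn -1·90°
n=6: pose=(5,-7,E); sL=200/109, sR=40/41; mL=-1920/4469, mR=-260/4469; mL+mR=-20/41 → advance -1; mR−mL=1660/4469 → turn +1·90°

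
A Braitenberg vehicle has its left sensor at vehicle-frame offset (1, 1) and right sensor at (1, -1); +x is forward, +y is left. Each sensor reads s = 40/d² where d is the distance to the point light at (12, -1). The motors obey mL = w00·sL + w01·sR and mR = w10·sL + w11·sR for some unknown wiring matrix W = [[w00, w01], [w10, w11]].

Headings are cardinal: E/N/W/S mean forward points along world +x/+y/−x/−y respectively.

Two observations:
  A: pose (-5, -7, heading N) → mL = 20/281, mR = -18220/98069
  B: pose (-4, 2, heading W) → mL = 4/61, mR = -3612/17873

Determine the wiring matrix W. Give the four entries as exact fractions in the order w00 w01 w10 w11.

obs A: pose=(-5,-7,N) → sL=40/349, sR=40/281, mL=20/281, mR=-18220/98069
obs B: pose=(-4,2,W) → sL=40/293, sR=8/61, mL=4/61, mR=-3612/17873
sensor matrix S = [[40/349, 40/281], [40/293, 8/61]]; det S = -7715840/1752787237
solve [mL_A; mL_B] = S·[w00; w01] and [mR_A; mR_B] = S·[w10; w11]:
  w00 = 0, w01 = 1/2, w10 = -1, w11 = -1/2

0 1/2 -1 -1/2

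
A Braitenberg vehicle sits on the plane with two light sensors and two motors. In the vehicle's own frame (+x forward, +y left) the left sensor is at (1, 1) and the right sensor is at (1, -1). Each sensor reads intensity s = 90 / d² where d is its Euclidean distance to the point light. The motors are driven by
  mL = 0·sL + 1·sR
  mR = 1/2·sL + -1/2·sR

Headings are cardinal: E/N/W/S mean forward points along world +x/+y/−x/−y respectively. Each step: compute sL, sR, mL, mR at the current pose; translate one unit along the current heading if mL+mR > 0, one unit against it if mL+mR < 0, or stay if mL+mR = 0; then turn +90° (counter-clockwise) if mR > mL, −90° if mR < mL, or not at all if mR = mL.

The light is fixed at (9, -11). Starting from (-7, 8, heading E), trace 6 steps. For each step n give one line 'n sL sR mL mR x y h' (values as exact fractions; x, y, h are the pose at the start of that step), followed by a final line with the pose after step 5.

n=0: pose=(-7,8,E); sL=18/125, sR=10/61; mL=10/61, mR=-76/7625; mL+mR=1174/7625 → advance +1; mR−mL=-1326/7625 → turn -1·90°
n=1: pose=(-6,8,S); sL=9/52, sR=9/58; mL=9/58, mR=27/3016; mL+mR=495/3016 → advance +1; mR−mL=-441/3016 → turn -1·90°
n=2: pose=(-6,7,W); sL=18/109, sR=90/617; mL=90/617, mR=648/67253; mL+mR=10458/67253 → advance +1; mR−mL=-9162/67253 → turn -1·90°
n=3: pose=(-7,7,N); sL=9/65, sR=45/293; mL=45/293, mR=-144/19045; mL+mR=2781/19045 → advance +1; mR−mL=-3069/19045 → turn -1·90°
n=4: pose=(-7,8,E); sL=18/125, sR=10/61; mL=10/61, mR=-76/7625; mL+mR=1174/7625 → advance +1; mR−mL=-1326/7625 → turn -1·90°
n=5: pose=(-6,8,S); sL=9/52, sR=9/58; mL=9/58, mR=27/3016; mL+mR=495/3016 → advance +1; mR−mL=-441/3016 → turn -1·90°

0 18/125 10/61 10/61 -76/7625 -7 8 E
1 9/52 9/58 9/58 27/3016 -6 8 S
2 18/109 90/617 90/617 648/67253 -6 7 W
3 9/65 45/293 45/293 -144/19045 -7 7 N
4 18/125 10/61 10/61 -76/7625 -7 8 E
5 9/52 9/58 9/58 27/3016 -6 8 S
final -6 7 W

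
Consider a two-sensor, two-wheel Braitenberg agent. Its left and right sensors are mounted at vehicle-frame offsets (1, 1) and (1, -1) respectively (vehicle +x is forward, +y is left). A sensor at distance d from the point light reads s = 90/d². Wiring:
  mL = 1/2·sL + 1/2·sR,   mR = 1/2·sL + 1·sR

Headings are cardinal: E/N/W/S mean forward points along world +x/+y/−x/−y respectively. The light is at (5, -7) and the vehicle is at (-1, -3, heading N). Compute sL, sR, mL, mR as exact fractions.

left sensor world pos  = (-2, -2); dL² = 74
right sensor world pos = (0, -2); dR² = 50
sL = 90/74 = 45/37
sR = 90/50 = 9/5
mL = 1/2·sL + 1/2·sR = 279/185
mR = 1/2·sL + 1·sR = 891/370

45/37 9/5 279/185 891/370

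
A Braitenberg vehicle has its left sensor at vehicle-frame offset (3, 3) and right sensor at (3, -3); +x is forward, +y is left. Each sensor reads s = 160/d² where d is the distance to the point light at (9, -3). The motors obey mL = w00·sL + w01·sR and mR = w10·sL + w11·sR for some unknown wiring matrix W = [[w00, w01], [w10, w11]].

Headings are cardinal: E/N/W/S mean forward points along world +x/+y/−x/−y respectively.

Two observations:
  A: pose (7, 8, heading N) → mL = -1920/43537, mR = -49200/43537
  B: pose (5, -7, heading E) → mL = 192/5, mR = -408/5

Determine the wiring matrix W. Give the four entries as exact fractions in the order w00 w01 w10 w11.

obs A: pose=(7,8,N) → sL=160/221, sR=160/197, mL=-1920/43537, mR=-49200/43537
obs B: pose=(5,-7,E) → sL=80, sR=16/5, mL=192/5, mR=-408/5
sensor matrix S = [[160/221, 160/197], [80, 16/5]]; det S = -2727936/43537
solve [mL_A; mL_B] = S·[w00; w01] and [mR_A; mR_B] = S·[w10; w11]:
  w00 = 1/2, w01 = -1/2, w10 = -1, w11 = -1/2

1/2 -1/2 -1 -1/2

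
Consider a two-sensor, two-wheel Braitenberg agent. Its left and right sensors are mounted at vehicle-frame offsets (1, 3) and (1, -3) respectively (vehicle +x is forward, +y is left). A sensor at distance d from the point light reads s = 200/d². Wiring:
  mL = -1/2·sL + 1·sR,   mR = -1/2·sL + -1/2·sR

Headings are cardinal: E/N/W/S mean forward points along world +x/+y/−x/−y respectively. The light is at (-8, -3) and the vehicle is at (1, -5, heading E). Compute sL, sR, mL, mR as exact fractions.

200/101 8/5 308/505 -904/505

left sensor world pos  = (2, -2); dL² = 101
right sensor world pos = (2, -8); dR² = 125
sL = 200/101 = 200/101
sR = 200/125 = 8/5
mL = -1/2·sL + 1·sR = 308/505
mR = -1/2·sL + -1/2·sR = -904/505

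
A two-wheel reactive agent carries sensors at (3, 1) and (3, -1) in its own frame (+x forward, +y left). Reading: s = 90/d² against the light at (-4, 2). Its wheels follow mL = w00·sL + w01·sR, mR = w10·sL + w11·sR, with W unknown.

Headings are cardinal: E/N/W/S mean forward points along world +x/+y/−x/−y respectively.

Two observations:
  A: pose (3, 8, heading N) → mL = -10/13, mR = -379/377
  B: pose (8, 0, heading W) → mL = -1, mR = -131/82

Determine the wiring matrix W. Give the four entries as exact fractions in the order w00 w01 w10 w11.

-1 0 -1/2 -1

obs A: pose=(3,8,N) → sL=10/13, sR=18/29, mL=-10/13, mR=-379/377
obs B: pose=(8,0,W) → sL=1, sR=45/41, mL=-1, mR=-131/82
sensor matrix S = [[10/13, 18/29], [1, 45/41]]; det S = 3456/15457
solve [mL_A; mL_B] = S·[w00; w01] and [mR_A; mR_B] = S·[w10; w11]:
  w00 = -1, w01 = 0, w10 = -1/2, w11 = -1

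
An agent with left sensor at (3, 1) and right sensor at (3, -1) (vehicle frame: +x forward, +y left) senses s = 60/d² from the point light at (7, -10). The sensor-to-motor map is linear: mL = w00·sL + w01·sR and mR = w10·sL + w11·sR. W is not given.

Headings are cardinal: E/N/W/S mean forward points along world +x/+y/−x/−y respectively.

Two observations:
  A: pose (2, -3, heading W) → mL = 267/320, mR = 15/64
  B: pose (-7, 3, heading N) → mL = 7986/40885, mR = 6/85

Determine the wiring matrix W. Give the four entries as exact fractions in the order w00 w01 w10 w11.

1 1/2 0 1/2

obs A: pose=(2,-3,W) → sL=3/5, sR=15/32, mL=267/320, mR=15/64
obs B: pose=(-7,3,N) → sL=60/481, sR=12/85, mL=7986/40885, mR=6/85
sensor matrix S = [[3/5, 15/32], [60/481, 12/85]]; det S = 42903/1635400
solve [mL_A; mL_B] = S·[w00; w01] and [mR_A; mR_B] = S·[w10; w11]:
  w00 = 1, w01 = 1/2, w10 = 0, w11 = 1/2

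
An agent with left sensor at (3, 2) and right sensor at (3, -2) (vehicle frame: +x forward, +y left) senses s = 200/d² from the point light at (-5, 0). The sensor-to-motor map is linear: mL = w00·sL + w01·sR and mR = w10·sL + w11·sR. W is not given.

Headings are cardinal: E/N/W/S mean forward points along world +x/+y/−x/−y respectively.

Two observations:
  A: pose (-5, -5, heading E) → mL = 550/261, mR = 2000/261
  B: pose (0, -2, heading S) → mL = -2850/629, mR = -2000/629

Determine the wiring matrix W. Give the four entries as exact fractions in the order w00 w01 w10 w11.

1/2 -1 1 -1

obs A: pose=(-5,-5,E) → sL=100/9, sR=100/29, mL=550/261, mR=2000/261
obs B: pose=(0,-2,S) → sL=100/37, sR=100/17, mL=-2850/629, mR=-2000/629
sensor matrix S = [[100/9, 100/29], [100/37, 100/17]]; det S = 9200000/164169
solve [mL_A; mL_B] = S·[w00; w01] and [mR_A; mR_B] = S·[w10; w11]:
  w00 = 1/2, w01 = -1, w10 = 1, w11 = -1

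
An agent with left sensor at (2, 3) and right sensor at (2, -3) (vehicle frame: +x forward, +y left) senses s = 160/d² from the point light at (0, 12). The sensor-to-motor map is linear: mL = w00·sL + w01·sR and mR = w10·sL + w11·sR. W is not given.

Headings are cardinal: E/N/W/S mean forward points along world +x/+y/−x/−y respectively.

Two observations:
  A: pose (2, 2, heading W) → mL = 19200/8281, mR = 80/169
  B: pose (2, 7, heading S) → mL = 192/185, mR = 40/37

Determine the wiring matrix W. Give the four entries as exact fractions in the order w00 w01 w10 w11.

obs A: pose=(2,2,W) → sL=160/169, sR=160/49, mL=19200/8281, mR=80/169
obs B: pose=(2,7,S) → sL=80/37, sR=16/5, mL=192/185, mR=40/37
sensor matrix S = [[160/169, 160/49], [80/37, 16/5]]; det S = -1234944/306397
solve [mL_A; mL_B] = S·[w00; w01] and [mR_A; mR_B] = S·[w10; w11]:
  w00 = -1, w01 = 1, w10 = 1/2, w11 = 0

-1 1 1/2 0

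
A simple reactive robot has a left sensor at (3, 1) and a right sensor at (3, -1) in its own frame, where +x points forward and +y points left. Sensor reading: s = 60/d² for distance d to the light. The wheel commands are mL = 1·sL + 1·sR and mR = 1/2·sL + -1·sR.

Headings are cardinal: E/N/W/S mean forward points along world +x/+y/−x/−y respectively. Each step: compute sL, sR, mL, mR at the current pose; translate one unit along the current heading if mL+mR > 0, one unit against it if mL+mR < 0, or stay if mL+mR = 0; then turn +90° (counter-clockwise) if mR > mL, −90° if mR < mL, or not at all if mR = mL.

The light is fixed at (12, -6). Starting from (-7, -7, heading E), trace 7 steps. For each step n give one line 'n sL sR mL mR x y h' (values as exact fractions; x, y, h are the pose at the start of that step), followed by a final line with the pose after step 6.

n=0: pose=(-7,-7,E); sL=15/64, sR=3/13; mL=387/832, mR=-189/1664; mL+mR=45/128 → advance +1; mR−mL=-963/1664 → turn -1·90°
n=1: pose=(-6,-7,S); sL=12/61, sR=60/377; mL=8184/22997, mR=-1398/22997; mL+mR=18/61 → advance +1; mR−mL=-9582/22997 → turn -1·90°
n=2: pose=(-6,-8,W); sL=2/15, sR=30/221; mL=892/3315, mR=-229/3315; mL+mR=1/5 → advance +1; mR−mL=-1121/3315 → turn -1·90°
n=3: pose=(-7,-8,N); sL=60/401, sR=12/65; mL=8712/26065, mR=-2862/26065; mL+mR=90/401 → advance +1; mR−mL=-11574/26065 → turn -1·90°
n=4: pose=(-7,-7,E); sL=15/64, sR=3/13; mL=387/832, mR=-189/1664; mL+mR=45/128 → advance +1; mR−mL=-963/1664 → turn -1·90°
n=5: pose=(-6,-7,S); sL=12/61, sR=60/377; mL=8184/22997, mR=-1398/22997; mL+mR=18/61 → advance +1; mR−mL=-9582/22997 → turn -1·90°
n=6: pose=(-6,-8,W); sL=2/15, sR=30/221; mL=892/3315, mR=-229/3315; mL+mR=1/5 → advance +1; mR−mL=-1121/3315 → turn -1·90°

0 15/64 3/13 387/832 -189/1664 -7 -7 E
1 12/61 60/377 8184/22997 -1398/22997 -6 -7 S
2 2/15 30/221 892/3315 -229/3315 -6 -8 W
3 60/401 12/65 8712/26065 -2862/26065 -7 -8 N
4 15/64 3/13 387/832 -189/1664 -7 -7 E
5 12/61 60/377 8184/22997 -1398/22997 -6 -7 S
6 2/15 30/221 892/3315 -229/3315 -6 -8 W
final -7 -8 N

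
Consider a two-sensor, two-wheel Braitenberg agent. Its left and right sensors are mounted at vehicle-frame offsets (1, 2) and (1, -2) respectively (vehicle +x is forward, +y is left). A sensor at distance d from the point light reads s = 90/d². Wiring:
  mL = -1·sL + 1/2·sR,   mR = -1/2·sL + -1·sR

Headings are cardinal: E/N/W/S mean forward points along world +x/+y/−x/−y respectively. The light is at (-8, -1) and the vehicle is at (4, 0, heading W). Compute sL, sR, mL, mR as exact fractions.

left sensor world pos  = (3, -2); dL² = 122
right sensor world pos = (3, 2); dR² = 130
sL = 90/122 = 45/61
sR = 90/130 = 9/13
mL = -1·sL + 1/2·sR = -621/1586
mR = -1/2·sL + -1·sR = -1683/1586

45/61 9/13 -621/1586 -1683/1586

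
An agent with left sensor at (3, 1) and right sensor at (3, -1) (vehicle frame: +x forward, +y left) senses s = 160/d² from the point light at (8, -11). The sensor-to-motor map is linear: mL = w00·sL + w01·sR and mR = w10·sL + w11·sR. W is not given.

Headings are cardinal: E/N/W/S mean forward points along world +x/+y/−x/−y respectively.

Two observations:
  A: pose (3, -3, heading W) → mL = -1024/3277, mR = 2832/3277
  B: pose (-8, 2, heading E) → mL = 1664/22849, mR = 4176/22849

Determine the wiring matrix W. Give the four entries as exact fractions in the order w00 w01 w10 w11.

-1 1 1 -1/2

obs A: pose=(3,-3,W) → sL=160/113, sR=32/29, mL=-1024/3277, mR=2832/3277
obs B: pose=(-8,2,E) → sL=32/73, sR=160/313, mL=1664/22849, mR=4176/22849
sensor matrix S = [[160/113, 32/29], [32/73, 160/313]]; det S = 17977344/74876173
solve [mL_A; mL_B] = S·[w00; w01] and [mR_A; mR_B] = S·[w10; w11]:
  w00 = -1, w01 = 1, w10 = 1, w11 = -1/2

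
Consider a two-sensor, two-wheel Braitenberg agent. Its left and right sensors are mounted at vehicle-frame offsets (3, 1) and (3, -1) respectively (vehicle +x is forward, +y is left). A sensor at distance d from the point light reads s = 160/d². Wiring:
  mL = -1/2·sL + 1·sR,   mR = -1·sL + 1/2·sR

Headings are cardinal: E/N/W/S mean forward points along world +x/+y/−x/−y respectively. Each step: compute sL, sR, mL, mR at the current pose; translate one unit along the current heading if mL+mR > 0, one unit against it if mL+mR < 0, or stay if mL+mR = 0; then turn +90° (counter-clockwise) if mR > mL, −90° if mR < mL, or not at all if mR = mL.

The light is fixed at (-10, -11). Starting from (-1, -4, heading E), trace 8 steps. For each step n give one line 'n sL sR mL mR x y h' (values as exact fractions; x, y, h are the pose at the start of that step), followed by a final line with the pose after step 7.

n=0: pose=(-1,-4,E); sL=10/13, sR=8/9; mL=59/117, mR=-38/117; mL+mR=7/39 → advance +1; mR−mL=-97/117 → turn -1·90°
n=1: pose=(0,-4,S); sL=160/137, sR=160/97; mL=14160/13289, mR=-4560/13289; mL+mR=9600/13289 → advance +1; mR−mL=-18720/13289 → turn -1·90°
n=2: pose=(0,-5,W); sL=80/37, sR=80/49; mL=1000/1813, mR=-2440/1813; mL+mR=-1440/1813 → advance -1; mR−mL=-3440/1813 → turn -1·90°
n=3: pose=(1,-5,N); sL=160/181, sR=32/45; mL=2192/8145, mR=-4304/8145; mL+mR=-704/2715 → advance -1; mR−mL=-6496/8145 → turn -1·90°
n=4: pose=(1,-6,E); sL=20/29, sR=40/53; mL=630/1537, mR=-480/1537; mL+mR=150/1537 → advance +1; mR−mL=-1110/1537 → turn -1·90°
n=5: pose=(2,-6,S); sL=160/173, sR=32/25; mL=3536/4325, mR=-1232/4325; mL+mR=2304/4325 → advance +1; mR−mL=-4768/4325 → turn -1·90°
n=6: pose=(2,-7,W); sL=16/9, sR=80/53; mL=296/477, mR=-488/477; mL+mR=-64/159 → advance -1; mR−mL=-784/477 → turn -1·90°
n=7: pose=(3,-7,N); sL=160/193, sR=32/49; mL=2256/9457, mR=-4752/9457; mL+mR=-2496/9457 → advance -1; mR−mL=-7008/9457 → turn -1·90°

0 10/13 8/9 59/117 -38/117 -1 -4 E
1 160/137 160/97 14160/13289 -4560/13289 0 -4 S
2 80/37 80/49 1000/1813 -2440/1813 0 -5 W
3 160/181 32/45 2192/8145 -4304/8145 1 -5 N
4 20/29 40/53 630/1537 -480/1537 1 -6 E
5 160/173 32/25 3536/4325 -1232/4325 2 -6 S
6 16/9 80/53 296/477 -488/477 2 -7 W
7 160/193 32/49 2256/9457 -4752/9457 3 -7 N
final 3 -8 E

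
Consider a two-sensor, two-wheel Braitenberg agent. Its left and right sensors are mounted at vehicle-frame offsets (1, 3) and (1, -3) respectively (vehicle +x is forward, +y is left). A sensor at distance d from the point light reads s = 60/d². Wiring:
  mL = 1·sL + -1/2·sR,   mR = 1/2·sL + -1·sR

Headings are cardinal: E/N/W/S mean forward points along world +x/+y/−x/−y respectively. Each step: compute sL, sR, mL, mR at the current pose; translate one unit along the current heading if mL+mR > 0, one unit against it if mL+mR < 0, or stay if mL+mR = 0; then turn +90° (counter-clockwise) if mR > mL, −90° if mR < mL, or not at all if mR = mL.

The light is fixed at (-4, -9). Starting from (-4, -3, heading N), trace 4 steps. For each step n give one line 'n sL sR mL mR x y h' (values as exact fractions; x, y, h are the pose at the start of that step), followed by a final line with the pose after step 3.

0 30/29 30/29 15/29 -15/29 -4 -3 N
1 30/41 6 -93/41 -231/41 -4 -3 E
2 60/29 60/41 1590/1189 -510/1189 -5 -3 S
3 15/2 15/17 120/17 195/68 -5 -4 W
final -6 -4 N

n=0: pose=(-4,-3,N); sL=30/29, sR=30/29; mL=15/29, mR=-15/29; mL+mR=0 → advance +0; mR−mL=-30/29 → turn -1·90°
n=1: pose=(-4,-3,E); sL=30/41, sR=6; mL=-93/41, mR=-231/41; mL+mR=-324/41 → advance -1; mR−mL=-138/41 → turn -1·90°
n=2: pose=(-5,-3,S); sL=60/29, sR=60/41; mL=1590/1189, mR=-510/1189; mL+mR=1080/1189 → advance +1; mR−mL=-2100/1189 → turn -1·90°
n=3: pose=(-5,-4,W); sL=15/2, sR=15/17; mL=120/17, mR=195/68; mL+mR=675/68 → advance +1; mR−mL=-285/68 → turn -1·90°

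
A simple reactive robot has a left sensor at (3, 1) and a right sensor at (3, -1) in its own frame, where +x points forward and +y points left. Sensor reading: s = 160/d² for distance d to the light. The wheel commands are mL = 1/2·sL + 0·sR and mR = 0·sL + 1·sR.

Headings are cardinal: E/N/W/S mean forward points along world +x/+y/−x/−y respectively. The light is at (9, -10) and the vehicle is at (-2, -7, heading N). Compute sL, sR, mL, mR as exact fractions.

left sensor world pos  = (-3, -4); dL² = 180
right sensor world pos = (-1, -4); dR² = 136
sL = 160/180 = 8/9
sR = 160/136 = 20/17
mL = 1/2·sL + 0·sR = 4/9
mR = 0·sL + 1·sR = 20/17

8/9 20/17 4/9 20/17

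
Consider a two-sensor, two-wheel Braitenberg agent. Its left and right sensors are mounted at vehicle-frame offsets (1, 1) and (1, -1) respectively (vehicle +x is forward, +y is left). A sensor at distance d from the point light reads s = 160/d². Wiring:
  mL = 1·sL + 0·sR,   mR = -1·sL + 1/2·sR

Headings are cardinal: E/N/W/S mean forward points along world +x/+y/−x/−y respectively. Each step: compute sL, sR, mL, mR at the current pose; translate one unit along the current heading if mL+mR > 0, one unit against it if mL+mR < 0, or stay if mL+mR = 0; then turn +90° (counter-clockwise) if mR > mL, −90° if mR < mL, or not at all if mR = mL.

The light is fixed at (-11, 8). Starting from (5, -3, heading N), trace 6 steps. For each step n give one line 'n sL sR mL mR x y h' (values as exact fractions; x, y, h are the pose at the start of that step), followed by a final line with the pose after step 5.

n=0: pose=(5,-3,N); sL=32/65, sR=160/389; mL=32/65, mR=-7248/25285; mL+mR=80/389 → advance +1; mR−mL=-19696/25285 → turn -1·90°
n=1: pose=(5,-2,E); sL=16/37, sR=16/41; mL=16/37, mR=-360/1517; mL+mR=8/41 → advance +1; mR−mL=-1016/1517 → turn -1·90°
n=2: pose=(6,-2,S); sL=32/89, sR=160/377; mL=32/89, mR=-4944/33553; mL+mR=80/377 → advance +1; mR−mL=-17008/33553 → turn -1·90°
n=3: pose=(6,-3,W); sL=2/5, sR=40/89; mL=2/5, mR=-78/445; mL+mR=20/89 → advance +1; mR−mL=-256/445 → turn -1·90°
n=4: pose=(5,-3,N); sL=32/65, sR=160/389; mL=32/65, mR=-7248/25285; mL+mR=80/389 → advance +1; mR−mL=-19696/25285 → turn -1·90°
n=5: pose=(5,-2,E); sL=16/37, sR=16/41; mL=16/37, mR=-360/1517; mL+mR=8/41 → advance +1; mR−mL=-1016/1517 → turn -1·90°

0 32/65 160/389 32/65 -7248/25285 5 -3 N
1 16/37 16/41 16/37 -360/1517 5 -2 E
2 32/89 160/377 32/89 -4944/33553 6 -2 S
3 2/5 40/89 2/5 -78/445 6 -3 W
4 32/65 160/389 32/65 -7248/25285 5 -3 N
5 16/37 16/41 16/37 -360/1517 5 -2 E
final 6 -2 S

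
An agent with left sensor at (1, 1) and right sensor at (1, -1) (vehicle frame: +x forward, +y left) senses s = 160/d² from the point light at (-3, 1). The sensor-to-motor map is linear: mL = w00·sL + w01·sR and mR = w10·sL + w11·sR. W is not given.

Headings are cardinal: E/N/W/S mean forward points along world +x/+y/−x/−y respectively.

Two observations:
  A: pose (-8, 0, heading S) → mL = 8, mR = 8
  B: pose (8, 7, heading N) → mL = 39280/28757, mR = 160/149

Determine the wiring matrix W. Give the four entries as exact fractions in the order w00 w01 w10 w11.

obs A: pose=(-8,0,S) → sL=8, sR=4, mL=8, mR=8
obs B: pose=(8,7,N) → sL=160/149, sR=160/193, mL=39280/28757, mR=160/149
sensor matrix S = [[8, 4], [160/149, 160/193]]; det S = 67200/28757
solve [mL_A; mL_B] = S·[w00; w01] and [mR_A; mR_B] = S·[w10; w11]:
  w00 = 1/2, w01 = 1, w10 = 1, w11 = 0

1/2 1 1 0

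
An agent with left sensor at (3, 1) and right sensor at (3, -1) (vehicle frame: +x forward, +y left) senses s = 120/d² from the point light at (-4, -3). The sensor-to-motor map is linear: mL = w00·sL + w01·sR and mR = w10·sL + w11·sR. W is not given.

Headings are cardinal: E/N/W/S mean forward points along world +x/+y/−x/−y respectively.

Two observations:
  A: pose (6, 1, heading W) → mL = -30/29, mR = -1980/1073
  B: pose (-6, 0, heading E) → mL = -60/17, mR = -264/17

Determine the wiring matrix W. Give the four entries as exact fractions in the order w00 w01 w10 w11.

obs A: pose=(6,1,W) → sL=60/29, sR=60/37, mL=-30/29, mR=-1980/1073
obs B: pose=(-6,0,E) → sL=120/17, sR=24, mL=-60/17, mR=-264/17
sensor matrix S = [[60/29, 60/37], [120/17, 24]]; det S = 696960/18241
solve [mL_A; mL_B] = S·[w00; w01] and [mR_A; mR_B] = S·[w10; w11]:
  w00 = -1/2, w01 = 0, w10 = -1/2, w11 = -1/2

-1/2 0 -1/2 -1/2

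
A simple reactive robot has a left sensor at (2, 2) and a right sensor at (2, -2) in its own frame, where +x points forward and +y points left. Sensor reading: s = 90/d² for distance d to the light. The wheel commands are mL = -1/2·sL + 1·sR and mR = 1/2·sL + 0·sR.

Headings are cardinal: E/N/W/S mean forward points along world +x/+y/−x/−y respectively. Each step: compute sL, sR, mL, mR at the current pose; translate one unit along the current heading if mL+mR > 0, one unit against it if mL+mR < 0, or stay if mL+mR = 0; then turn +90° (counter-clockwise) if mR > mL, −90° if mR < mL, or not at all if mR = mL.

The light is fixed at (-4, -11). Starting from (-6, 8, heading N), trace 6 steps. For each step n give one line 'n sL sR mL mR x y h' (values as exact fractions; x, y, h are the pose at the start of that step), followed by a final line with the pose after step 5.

n=0: pose=(-6,8,N); sL=90/457, sR=10/49; mL=2365/22393, mR=45/457; mL+mR=10/49 → advance +1; mR−mL=-160/22393 → turn -1·90°
n=1: pose=(-6,9,E); sL=45/242, sR=5/18; mL=805/4356, mR=45/484; mL+mR=5/18 → advance +1; mR−mL=-100/1089 → turn -1·90°
n=2: pose=(-5,9,S); sL=18/65, sR=10/37; mL=317/2405, mR=9/65; mL+mR=10/37 → advance +1; mR−mL=16/2405 → turn +1·90°
n=3: pose=(-5,8,E); sL=45/221, sR=9/29; mL=2673/12818, mR=45/442; mL+mR=9/29 → advance +1; mR−mL=-684/6409 → turn -1·90°
n=4: pose=(-4,8,S); sL=90/293, sR=90/293; mL=45/293, mR=45/293; mL+mR=90/293 → advance +1; mR−mL=0 → turn +0·90°
n=5: pose=(-4,7,S); sL=9/26, sR=9/26; mL=9/52, mR=9/52; mL+mR=9/26 → advance +1; mR−mL=0 → turn +0·90°

0 90/457 10/49 2365/22393 45/457 -6 8 N
1 45/242 5/18 805/4356 45/484 -6 9 E
2 18/65 10/37 317/2405 9/65 -5 9 S
3 45/221 9/29 2673/12818 45/442 -5 8 E
4 90/293 90/293 45/293 45/293 -4 8 S
5 9/26 9/26 9/52 9/52 -4 7 S
final -4 6 S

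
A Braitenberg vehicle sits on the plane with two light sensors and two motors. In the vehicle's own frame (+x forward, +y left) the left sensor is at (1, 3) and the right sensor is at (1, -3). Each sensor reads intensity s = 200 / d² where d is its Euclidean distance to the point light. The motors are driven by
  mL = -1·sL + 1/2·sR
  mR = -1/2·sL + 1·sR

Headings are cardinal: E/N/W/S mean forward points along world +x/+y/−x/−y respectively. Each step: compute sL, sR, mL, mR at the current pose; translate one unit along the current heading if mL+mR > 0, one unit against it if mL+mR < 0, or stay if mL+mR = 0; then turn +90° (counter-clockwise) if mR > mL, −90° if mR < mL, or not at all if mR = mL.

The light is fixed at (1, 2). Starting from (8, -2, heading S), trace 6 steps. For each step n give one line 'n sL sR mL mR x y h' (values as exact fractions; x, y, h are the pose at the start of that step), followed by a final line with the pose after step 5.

0 8/5 200/41 172/205 836/205 8 -2 S
1 50/17 25/16 -1175/544 25/272 8 -3 E
2 8 200/97 -676/97 -188/97 7 -3 N
3 100/53 100/17 950/901 4450/901 7 -4 W
4 200/113 200/53 700/5989 17300/5989 6 -4 S
5 50/13 25/17 -1375/442 -100/221 6 -5 E
final 5 -5 N

n=0: pose=(8,-2,S); sL=8/5, sR=200/41; mL=172/205, mR=836/205; mL+mR=1008/205 → advance +1; mR−mL=664/205 → turn +1·90°
n=1: pose=(8,-3,E); sL=50/17, sR=25/16; mL=-1175/544, mR=25/272; mL+mR=-1125/544 → advance -1; mR−mL=1225/544 → turn +1·90°
n=2: pose=(7,-3,N); sL=8, sR=200/97; mL=-676/97, mR=-188/97; mL+mR=-864/97 → advance -1; mR−mL=488/97 → turn +1·90°
n=3: pose=(7,-4,W); sL=100/53, sR=100/17; mL=950/901, mR=4450/901; mL+mR=5400/901 → advance +1; mR−mL=3500/901 → turn +1·90°
n=4: pose=(6,-4,S); sL=200/113, sR=200/53; mL=700/5989, mR=17300/5989; mL+mR=18000/5989 → advance +1; mR−mL=16600/5989 → turn +1·90°
n=5: pose=(6,-5,E); sL=50/13, sR=25/17; mL=-1375/442, mR=-100/221; mL+mR=-1575/442 → advance -1; mR−mL=1175/442 → turn +1·90°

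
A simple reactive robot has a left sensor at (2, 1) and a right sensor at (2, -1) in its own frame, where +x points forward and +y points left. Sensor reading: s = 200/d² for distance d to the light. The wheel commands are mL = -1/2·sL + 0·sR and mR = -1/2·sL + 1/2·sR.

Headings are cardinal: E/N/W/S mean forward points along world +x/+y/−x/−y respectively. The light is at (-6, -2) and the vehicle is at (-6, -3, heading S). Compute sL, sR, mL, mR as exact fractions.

20 20 -10 0

left sensor world pos  = (-5, -5); dL² = 10
right sensor world pos = (-7, -5); dR² = 10
sL = 200/10 = 20
sR = 200/10 = 20
mL = -1/2·sL + 0·sR = -10
mR = -1/2·sL + 1/2·sR = 0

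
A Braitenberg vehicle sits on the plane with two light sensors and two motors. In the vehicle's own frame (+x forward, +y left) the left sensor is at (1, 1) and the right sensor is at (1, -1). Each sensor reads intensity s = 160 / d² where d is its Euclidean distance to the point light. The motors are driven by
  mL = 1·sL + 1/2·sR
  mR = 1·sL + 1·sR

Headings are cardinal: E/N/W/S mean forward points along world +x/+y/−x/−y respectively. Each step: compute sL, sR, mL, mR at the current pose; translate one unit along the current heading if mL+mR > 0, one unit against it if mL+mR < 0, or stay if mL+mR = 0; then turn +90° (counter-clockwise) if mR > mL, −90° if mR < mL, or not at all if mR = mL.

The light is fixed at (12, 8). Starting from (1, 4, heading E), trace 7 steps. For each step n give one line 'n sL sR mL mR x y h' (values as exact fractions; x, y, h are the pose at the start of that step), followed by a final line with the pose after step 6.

0 160/109 32/25 5744/2725 7488/2725 1 4 E
1 16/13 16/9 248/117 352/117 2 4 N
2 160/137 32/25 6192/3425 8384/3425 2 5 W
3 40/29 1 109/58 69/29 1 5 S
4 160/109 32/25 5744/2725 7488/2725 1 4 E
5 16/13 16/9 248/117 352/117 2 4 N
6 160/137 32/25 6192/3425 8384/3425 2 5 W
final 1 5 S

n=0: pose=(1,4,E); sL=160/109, sR=32/25; mL=5744/2725, mR=7488/2725; mL+mR=13232/2725 → advance +1; mR−mL=16/25 → turn +1·90°
n=1: pose=(2,4,N); sL=16/13, sR=16/9; mL=248/117, mR=352/117; mL+mR=200/39 → advance +1; mR−mL=8/9 → turn +1·90°
n=2: pose=(2,5,W); sL=160/137, sR=32/25; mL=6192/3425, mR=8384/3425; mL+mR=14576/3425 → advance +1; mR−mL=16/25 → turn +1·90°
n=3: pose=(1,5,S); sL=40/29, sR=1; mL=109/58, mR=69/29; mL+mR=247/58 → advance +1; mR−mL=1/2 → turn +1·90°
n=4: pose=(1,4,E); sL=160/109, sR=32/25; mL=5744/2725, mR=7488/2725; mL+mR=13232/2725 → advance +1; mR−mL=16/25 → turn +1·90°
n=5: pose=(2,4,N); sL=16/13, sR=16/9; mL=248/117, mR=352/117; mL+mR=200/39 → advance +1; mR−mL=8/9 → turn +1·90°
n=6: pose=(2,5,W); sL=160/137, sR=32/25; mL=6192/3425, mR=8384/3425; mL+mR=14576/3425 → advance +1; mR−mL=16/25 → turn +1·90°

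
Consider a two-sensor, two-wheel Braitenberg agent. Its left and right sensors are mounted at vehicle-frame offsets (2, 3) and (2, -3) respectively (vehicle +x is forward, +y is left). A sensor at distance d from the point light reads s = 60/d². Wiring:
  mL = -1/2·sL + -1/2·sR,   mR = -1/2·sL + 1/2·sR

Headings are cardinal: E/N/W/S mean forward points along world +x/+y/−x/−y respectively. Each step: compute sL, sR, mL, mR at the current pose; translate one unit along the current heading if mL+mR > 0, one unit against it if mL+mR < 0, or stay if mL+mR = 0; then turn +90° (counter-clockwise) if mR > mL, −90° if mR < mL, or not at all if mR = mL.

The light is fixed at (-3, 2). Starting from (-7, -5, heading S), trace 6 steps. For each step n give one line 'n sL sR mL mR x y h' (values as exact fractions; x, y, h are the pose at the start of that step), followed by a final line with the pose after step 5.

0 30/41 6/13 -318/533 -72/533 -7 -5 S
1 60/13 12/17 -588/221 -432/221 -7 -4 E
2 3/4 3 -15/8 9/8 -8 -4 N
3 60/149 12/13 -1284/1937 504/1937 -8 -5 W
4 30/41 6/13 -318/533 -72/533 -7 -5 S
5 60/13 12/17 -588/221 -432/221 -7 -4 E
final -8 -4 N

n=0: pose=(-7,-5,S); sL=30/41, sR=6/13; mL=-318/533, mR=-72/533; mL+mR=-30/41 → advance -1; mR−mL=6/13 → turn +1·90°
n=1: pose=(-7,-4,E); sL=60/13, sR=12/17; mL=-588/221, mR=-432/221; mL+mR=-60/13 → advance -1; mR−mL=12/17 → turn +1·90°
n=2: pose=(-8,-4,N); sL=3/4, sR=3; mL=-15/8, mR=9/8; mL+mR=-3/4 → advance -1; mR−mL=3 → turn +1·90°
n=3: pose=(-8,-5,W); sL=60/149, sR=12/13; mL=-1284/1937, mR=504/1937; mL+mR=-60/149 → advance -1; mR−mL=12/13 → turn +1·90°
n=4: pose=(-7,-5,S); sL=30/41, sR=6/13; mL=-318/533, mR=-72/533; mL+mR=-30/41 → advance -1; mR−mL=6/13 → turn +1·90°
n=5: pose=(-7,-4,E); sL=60/13, sR=12/17; mL=-588/221, mR=-432/221; mL+mR=-60/13 → advance -1; mR−mL=12/17 → turn +1·90°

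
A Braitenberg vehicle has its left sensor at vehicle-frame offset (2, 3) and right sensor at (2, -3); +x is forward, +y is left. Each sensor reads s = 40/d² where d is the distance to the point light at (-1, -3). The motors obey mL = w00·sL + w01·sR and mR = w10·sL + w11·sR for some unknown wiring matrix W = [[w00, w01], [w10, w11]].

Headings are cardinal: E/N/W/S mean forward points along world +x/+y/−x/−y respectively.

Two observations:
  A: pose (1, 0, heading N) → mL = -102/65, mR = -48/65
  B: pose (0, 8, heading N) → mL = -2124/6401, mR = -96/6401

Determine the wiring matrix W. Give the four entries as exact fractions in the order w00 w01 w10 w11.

-1/2 -1 -1 1

obs A: pose=(1,0,N) → sL=20/13, sR=4/5, mL=-102/65, mR=-48/65
obs B: pose=(0,8,N) → sL=40/173, sR=8/37, mL=-2124/6401, mR=-96/6401
sensor matrix S = [[20/13, 4/5], [40/173, 8/37]]; det S = 12288/83213
solve [mL_A; mL_B] = S·[w00; w01] and [mR_A; mR_B] = S·[w10; w11]:
  w00 = -1/2, w01 = -1, w10 = -1, w11 = 1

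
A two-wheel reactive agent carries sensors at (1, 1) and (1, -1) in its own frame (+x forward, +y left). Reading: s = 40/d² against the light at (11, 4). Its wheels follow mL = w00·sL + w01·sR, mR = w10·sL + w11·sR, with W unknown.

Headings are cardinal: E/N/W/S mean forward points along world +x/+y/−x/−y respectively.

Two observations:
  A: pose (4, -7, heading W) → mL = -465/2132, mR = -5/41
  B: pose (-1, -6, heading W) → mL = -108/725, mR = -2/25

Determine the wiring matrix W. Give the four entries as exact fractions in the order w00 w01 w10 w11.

-1/2 -1/2 0 -1/2

obs A: pose=(4,-7,W) → sL=5/26, sR=10/41, mL=-465/2132, mR=-5/41
obs B: pose=(-1,-6,W) → sL=4/29, sR=4/25, mL=-108/725, mR=-2/25
sensor matrix S = [[5/26, 10/41], [4/29, 4/25]]; det S = -222/77285
solve [mL_A; mL_B] = S·[w00; w01] and [mR_A; mR_B] = S·[w10; w11]:
  w00 = -1/2, w01 = -1/2, w10 = 0, w11 = -1/2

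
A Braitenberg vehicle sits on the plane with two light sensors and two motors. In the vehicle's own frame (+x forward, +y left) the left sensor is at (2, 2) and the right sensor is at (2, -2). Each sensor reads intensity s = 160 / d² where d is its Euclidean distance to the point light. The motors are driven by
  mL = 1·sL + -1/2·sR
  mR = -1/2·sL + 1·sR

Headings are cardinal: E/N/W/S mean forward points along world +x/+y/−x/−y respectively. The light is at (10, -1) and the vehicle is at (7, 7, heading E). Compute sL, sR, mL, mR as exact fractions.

160/101 160/37 -2160/3737 13200/3737

left sensor world pos  = (9, 9); dL² = 101
right sensor world pos = (9, 5); dR² = 37
sL = 160/101 = 160/101
sR = 160/37 = 160/37
mL = 1·sL + -1/2·sR = -2160/3737
mR = -1/2·sL + 1·sR = 13200/3737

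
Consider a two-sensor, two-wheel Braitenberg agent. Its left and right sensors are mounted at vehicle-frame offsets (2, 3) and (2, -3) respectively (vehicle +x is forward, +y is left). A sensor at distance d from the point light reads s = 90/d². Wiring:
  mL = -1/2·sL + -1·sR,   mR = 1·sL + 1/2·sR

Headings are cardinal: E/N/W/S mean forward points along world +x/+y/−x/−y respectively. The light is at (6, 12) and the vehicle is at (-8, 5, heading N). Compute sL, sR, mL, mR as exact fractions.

45/157 45/73 -17415/22922 13635/22922

left sensor world pos  = (-11, 7); dL² = 314
right sensor world pos = (-5, 7); dR² = 146
sL = 90/314 = 45/157
sR = 90/146 = 45/73
mL = -1/2·sL + -1·sR = -17415/22922
mR = 1·sL + 1/2·sR = 13635/22922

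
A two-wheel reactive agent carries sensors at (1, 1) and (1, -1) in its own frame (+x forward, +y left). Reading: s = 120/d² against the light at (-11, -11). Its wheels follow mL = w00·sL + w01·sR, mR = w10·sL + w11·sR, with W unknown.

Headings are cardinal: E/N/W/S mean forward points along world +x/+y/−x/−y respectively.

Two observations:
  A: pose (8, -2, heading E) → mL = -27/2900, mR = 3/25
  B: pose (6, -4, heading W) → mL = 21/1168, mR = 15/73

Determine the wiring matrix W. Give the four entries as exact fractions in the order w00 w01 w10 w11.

1/2 -1/2 1/2 0

obs A: pose=(8,-2,E) → sL=6/25, sR=15/58, mL=-27/2900, mR=3/25
obs B: pose=(6,-4,W) → sL=30/73, sR=3/8, mL=21/1168, mR=15/73
sensor matrix S = [[6/25, 15/58], [30/73, 3/8]]; det S = -3447/211700
solve [mL_A; mL_B] = S·[w00; w01] and [mR_A; mR_B] = S·[w10; w11]:
  w00 = 1/2, w01 = -1/2, w10 = 1/2, w11 = 0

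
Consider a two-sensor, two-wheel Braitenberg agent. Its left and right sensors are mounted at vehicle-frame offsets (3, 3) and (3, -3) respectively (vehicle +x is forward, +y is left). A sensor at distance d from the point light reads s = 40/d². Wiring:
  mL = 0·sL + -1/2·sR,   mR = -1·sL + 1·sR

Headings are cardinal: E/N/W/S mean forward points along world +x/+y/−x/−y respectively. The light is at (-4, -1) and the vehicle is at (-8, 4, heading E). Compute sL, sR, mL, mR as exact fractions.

left sensor world pos  = (-5, 7); dL² = 65
right sensor world pos = (-5, 1); dR² = 5
sL = 40/65 = 8/13
sR = 40/5 = 8
mL = 0·sL + -1/2·sR = -4
mR = -1·sL + 1·sR = 96/13

8/13 8 -4 96/13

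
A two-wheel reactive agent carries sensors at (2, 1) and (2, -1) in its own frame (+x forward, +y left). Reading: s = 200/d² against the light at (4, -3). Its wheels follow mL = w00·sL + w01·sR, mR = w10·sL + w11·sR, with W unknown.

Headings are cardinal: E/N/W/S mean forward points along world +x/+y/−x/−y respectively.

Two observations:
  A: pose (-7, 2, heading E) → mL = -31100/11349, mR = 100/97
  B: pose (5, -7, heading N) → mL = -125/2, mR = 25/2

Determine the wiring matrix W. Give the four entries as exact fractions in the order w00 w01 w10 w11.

-1 -1/2 0 1/2

obs A: pose=(-7,2,E) → sL=200/117, sR=200/97, mL=-31100/11349, mR=100/97
obs B: pose=(5,-7,N) → sL=50, sR=25, mL=-125/2, mR=25/2
sensor matrix S = [[200/117, 200/97], [50, 25]]; det S = -685000/11349
solve [mL_A; mL_B] = S·[w00; w01] and [mR_A; mR_B] = S·[w10; w11]:
  w00 = -1, w01 = -1/2, w10 = 0, w11 = 1/2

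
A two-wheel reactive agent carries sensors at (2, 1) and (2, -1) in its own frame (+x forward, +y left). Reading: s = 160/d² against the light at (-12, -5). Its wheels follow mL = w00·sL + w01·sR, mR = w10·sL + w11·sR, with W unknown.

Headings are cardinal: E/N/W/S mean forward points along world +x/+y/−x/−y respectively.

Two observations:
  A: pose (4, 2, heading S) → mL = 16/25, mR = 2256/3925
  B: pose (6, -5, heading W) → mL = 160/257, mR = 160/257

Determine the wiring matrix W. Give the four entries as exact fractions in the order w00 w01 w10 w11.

0 1 1/2 1/2

obs A: pose=(4,2,S) → sL=80/157, sR=16/25, mL=16/25, mR=2256/3925
obs B: pose=(6,-5,W) → sL=160/257, sR=160/257, mL=160/257, mR=160/257
sensor matrix S = [[80/157, 16/25], [160/257, 160/257]]; det S = -16384/201745
solve [mL_A; mL_B] = S·[w00; w01] and [mR_A; mR_B] = S·[w10; w11]:
  w00 = 0, w01 = 1, w10 = 1/2, w11 = 1/2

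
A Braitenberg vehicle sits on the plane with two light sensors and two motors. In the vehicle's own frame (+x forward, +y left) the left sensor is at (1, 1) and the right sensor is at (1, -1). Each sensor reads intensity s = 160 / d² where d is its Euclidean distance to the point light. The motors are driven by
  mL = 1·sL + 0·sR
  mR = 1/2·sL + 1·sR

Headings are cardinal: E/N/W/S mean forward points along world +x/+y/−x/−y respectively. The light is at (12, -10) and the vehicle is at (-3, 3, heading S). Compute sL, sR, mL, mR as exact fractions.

8/17 2/5 8/17 54/85

left sensor world pos  = (-2, 2); dL² = 340
right sensor world pos = (-4, 2); dR² = 400
sL = 160/340 = 8/17
sR = 160/400 = 2/5
mL = 1·sL + 0·sR = 8/17
mR = 1/2·sL + 1·sR = 54/85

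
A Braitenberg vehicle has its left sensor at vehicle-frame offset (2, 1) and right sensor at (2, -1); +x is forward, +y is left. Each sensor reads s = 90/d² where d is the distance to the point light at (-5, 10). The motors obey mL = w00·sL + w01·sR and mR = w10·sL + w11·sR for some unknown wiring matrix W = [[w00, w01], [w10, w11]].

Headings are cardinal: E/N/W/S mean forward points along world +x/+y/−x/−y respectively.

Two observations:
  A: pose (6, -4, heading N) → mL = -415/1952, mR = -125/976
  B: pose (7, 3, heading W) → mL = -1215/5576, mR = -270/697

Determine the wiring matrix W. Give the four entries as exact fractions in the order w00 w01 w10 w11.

obs A: pose=(6,-4,N) → sL=45/122, sR=5/16, mL=-415/1952, mR=-125/976
obs B: pose=(7,3,W) → sL=45/82, sR=45/68, mL=-1215/5576, mR=-270/697
sensor matrix S = [[45/122, 5/16], [45/82, 45/68]]; det S = 98775/1360544
solve [mL_A; mL_B] = S·[w00; w01] and [mR_A; mR_B] = S·[w10; w11]:
  w00 = -1, w01 = 1/2, w10 = 1/2, w11 = -1

-1 1/2 1/2 -1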